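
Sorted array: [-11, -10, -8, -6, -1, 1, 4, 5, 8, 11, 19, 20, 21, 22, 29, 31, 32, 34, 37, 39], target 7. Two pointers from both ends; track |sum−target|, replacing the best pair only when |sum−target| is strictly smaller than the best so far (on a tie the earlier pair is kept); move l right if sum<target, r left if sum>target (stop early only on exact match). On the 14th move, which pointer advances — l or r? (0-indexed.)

l=0 r=19: -11+39=28 d=21 *, r--
l=0 r=18: -11+37=26 d=19 *, r--
l=0 r=17: -11+34=23 d=16 *, r--
l=0 r=16: -11+32=21 d=14 *, r--
l=0 r=15: -11+31=20 d=13 *, r--
l=0 r=14: -11+29=18 d=11 *, r--
l=0 r=13: -11+22=11 d=4 *, r--
l=0 r=12: -11+21=10 d=3 *, r--
l=0 r=11: -11+20=9 d=2 *, r--
l=0 r=10: -11+19=8 d=1 *, r--
l=0 r=9: -11+11=0 d=7, l++
l=1 r=9: -10+11=1 d=6, l++
l=2 r=9: -8+11=3 d=4, l++
l=3 r=9: -6+11=5 d=2, l++

l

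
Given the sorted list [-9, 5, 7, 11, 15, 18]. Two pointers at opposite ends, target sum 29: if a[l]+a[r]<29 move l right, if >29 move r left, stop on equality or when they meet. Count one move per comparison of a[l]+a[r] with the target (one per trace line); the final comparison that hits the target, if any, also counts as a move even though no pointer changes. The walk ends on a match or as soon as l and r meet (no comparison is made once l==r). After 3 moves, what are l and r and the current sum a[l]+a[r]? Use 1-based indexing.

l=1 r=6: -9+18=9 <29, l++
l=2 r=6: 5+18=23 <29, l++
l=3 r=6: 7+18=25 <29, l++

l=4, r=6, sum=29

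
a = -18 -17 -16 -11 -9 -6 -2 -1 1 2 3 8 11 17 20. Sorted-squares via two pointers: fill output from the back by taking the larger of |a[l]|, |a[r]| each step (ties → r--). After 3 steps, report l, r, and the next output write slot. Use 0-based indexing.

l=1, r=12, next write slot=11

[0,14] |-18|<=|20| out[14]=400 → r--
[0,13] |-18|>|17| out[13]=324 → l++
[1,13] |-17|<=|17| out[12]=289 → r--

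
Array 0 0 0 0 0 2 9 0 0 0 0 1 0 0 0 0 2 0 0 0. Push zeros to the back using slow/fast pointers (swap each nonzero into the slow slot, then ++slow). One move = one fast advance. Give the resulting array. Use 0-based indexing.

[2, 9, 1, 2, 0, 0, 0, 0, 0, 0, 0, 0, 0, 0, 0, 0, 0, 0, 0, 0]

(s=0,f=0) a[fast]=0 → fast++
(s=0,f=1) a[fast]=0 → fast++
(s=0,f=2) a[fast]=0 → fast++
(s=0,f=3) a[fast]=0 → fast++
(s=0,f=4) a[fast]=0 → fast++
(s=0,f=5) a[fast]=2≠0 swap→a[0]=2 → slow++,fast++
(s=1,f=6) a[fast]=9≠0 swap→a[1]=9 → slow++,fast++
(s=2,f=7) a[fast]=0 → fast++
(s=2,f=8) a[fast]=0 → fast++
(s=2,f=9) a[fast]=0 → fast++
(s=2,f=10) a[fast]=0 → fast++
(s=2,f=11) a[fast]=1≠0 swap→a[2]=1 → slow++,fast++
(s=3,f=12) a[fast]=0 → fast++
(s=3,f=13) a[fast]=0 → fast++
(s=3,f=14) a[fast]=0 → fast++
(s=3,f=15) a[fast]=0 → fast++
(s=3,f=16) a[fast]=2≠0 swap→a[3]=2 → slow++,fast++
(s=4,f=17) a[fast]=0 → fast++
(s=4,f=18) a[fast]=0 → fast++
(s=4,f=19) a[fast]=0 → fast++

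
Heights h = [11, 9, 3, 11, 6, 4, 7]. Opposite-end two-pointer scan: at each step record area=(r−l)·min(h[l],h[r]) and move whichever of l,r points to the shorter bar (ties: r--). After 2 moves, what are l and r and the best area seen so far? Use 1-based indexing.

[1,7] min(11,7)*6=42 best=42 * → r--
[1,6] min(11,4)*5=20 best=42 → r--

l=1, r=5, best area=42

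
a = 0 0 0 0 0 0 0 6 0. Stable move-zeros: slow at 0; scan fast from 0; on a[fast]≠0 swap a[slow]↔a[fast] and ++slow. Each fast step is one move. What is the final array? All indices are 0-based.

(s=0,f=0) a[fast]=0 → fast++
(s=0,f=1) a[fast]=0 → fast++
(s=0,f=2) a[fast]=0 → fast++
(s=0,f=3) a[fast]=0 → fast++
(s=0,f=4) a[fast]=0 → fast++
(s=0,f=5) a[fast]=0 → fast++
(s=0,f=6) a[fast]=0 → fast++
(s=0,f=7) a[fast]=6≠0 swap→a[0]=6 → slow++,fast++
(s=1,f=8) a[fast]=0 → fast++

[6, 0, 0, 0, 0, 0, 0, 0, 0]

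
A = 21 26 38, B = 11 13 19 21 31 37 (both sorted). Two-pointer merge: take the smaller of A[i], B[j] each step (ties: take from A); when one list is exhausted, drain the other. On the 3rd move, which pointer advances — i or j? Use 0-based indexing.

j

[i=0,j=0] A[i]=21>B[j]=11 take 11 → j++
[i=0,j=1] A[i]=21>B[j]=13 take 13 → j++
[i=0,j=2] A[i]=21>B[j]=19 take 19 → j++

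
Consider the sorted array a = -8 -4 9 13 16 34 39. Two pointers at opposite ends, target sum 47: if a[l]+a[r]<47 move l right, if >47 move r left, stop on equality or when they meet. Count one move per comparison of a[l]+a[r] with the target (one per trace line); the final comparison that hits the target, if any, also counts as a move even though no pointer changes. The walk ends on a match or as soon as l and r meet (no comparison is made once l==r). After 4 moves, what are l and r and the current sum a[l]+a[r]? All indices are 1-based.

l=1 r=7: -8+39=31 <47, l++
l=2 r=7: -4+39=35 <47, l++
l=3 r=7: 9+39=48 >47, r--
l=3 r=6: 9+34=43 <47, l++

l=4, r=6, sum=47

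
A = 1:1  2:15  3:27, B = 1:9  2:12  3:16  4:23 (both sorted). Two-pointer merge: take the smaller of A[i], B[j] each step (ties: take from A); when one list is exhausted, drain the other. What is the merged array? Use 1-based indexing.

[1, 9, 12, 15, 16, 23, 27]

[i=1,j=1] A[i]=1<=B[j]=9 take 1 → i++
[i=2,j=1] A[i]=15>B[j]=9 take 9 → j++
[i=2,j=2] A[i]=15>B[j]=12 take 12 → j++
[i=2,j=3] A[i]=15<=B[j]=16 take 15 → i++
[i=3,j=3] A[i]=27>B[j]=16 take 16 → j++
[i=3,j=4] A[i]=27>B[j]=23 take 23 → j++
[i=3,j=5] B done, take A[i]=27 → i++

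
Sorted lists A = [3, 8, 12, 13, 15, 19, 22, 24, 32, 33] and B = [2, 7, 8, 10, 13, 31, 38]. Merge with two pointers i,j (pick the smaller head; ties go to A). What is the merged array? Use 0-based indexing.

[2, 3, 7, 8, 8, 10, 12, 13, 13, 15, 19, 22, 24, 31, 32, 33, 38]

i=0 j=0: A[i]=3>B[j]=2 take 2, j++
i=0 j=1: A[i]=3<=B[j]=7 take 3, i++
i=1 j=1: A[i]=8>B[j]=7 take 7, j++
i=1 j=2: A[i]=8<=B[j]=8 take 8, i++
i=2 j=2: A[i]=12>B[j]=8 take 8, j++
i=2 j=3: A[i]=12>B[j]=10 take 10, j++
i=2 j=4: A[i]=12<=B[j]=13 take 12, i++
i=3 j=4: A[i]=13<=B[j]=13 take 13, i++
i=4 j=4: A[i]=15>B[j]=13 take 13, j++
i=4 j=5: A[i]=15<=B[j]=31 take 15, i++
i=5 j=5: A[i]=19<=B[j]=31 take 19, i++
i=6 j=5: A[i]=22<=B[j]=31 take 22, i++
i=7 j=5: A[i]=24<=B[j]=31 take 24, i++
i=8 j=5: A[i]=32>B[j]=31 take 31, j++
i=8 j=6: A[i]=32<=B[j]=38 take 32, i++
i=9 j=6: A[i]=33<=B[j]=38 take 33, i++
i=10 j=6: A done, take B[j]=38, j++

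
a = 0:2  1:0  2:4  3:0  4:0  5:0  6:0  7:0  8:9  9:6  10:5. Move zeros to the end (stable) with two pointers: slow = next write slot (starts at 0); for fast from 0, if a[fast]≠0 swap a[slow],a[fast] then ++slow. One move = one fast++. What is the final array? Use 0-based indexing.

slow=0 fast=0: a[fast]=2≠0 swap→a[0]=2, slow++,fast++
slow=1 fast=1: a[fast]=0, fast++
slow=1 fast=2: a[fast]=4≠0 swap→a[1]=4, slow++,fast++
slow=2 fast=3: a[fast]=0, fast++
slow=2 fast=4: a[fast]=0, fast++
slow=2 fast=5: a[fast]=0, fast++
slow=2 fast=6: a[fast]=0, fast++
slow=2 fast=7: a[fast]=0, fast++
slow=2 fast=8: a[fast]=9≠0 swap→a[2]=9, slow++,fast++
slow=3 fast=9: a[fast]=6≠0 swap→a[3]=6, slow++,fast++
slow=4 fast=10: a[fast]=5≠0 swap→a[4]=5, slow++,fast++

[2, 4, 9, 6, 5, 0, 0, 0, 0, 0, 0]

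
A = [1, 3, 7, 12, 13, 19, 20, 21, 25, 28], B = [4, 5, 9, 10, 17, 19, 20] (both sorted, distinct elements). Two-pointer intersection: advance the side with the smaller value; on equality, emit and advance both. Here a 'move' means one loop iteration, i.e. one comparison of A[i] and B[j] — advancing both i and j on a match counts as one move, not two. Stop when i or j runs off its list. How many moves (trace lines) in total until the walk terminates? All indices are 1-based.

12 moves

[i=1,j=1] 1<4 → i++
[i=2,j=1] 3<4 → i++
[i=3,j=1] 7>4 → j++
[i=3,j=2] 7>5 → j++
[i=3,j=3] 7<9 → i++
[i=4,j=3] 12>9 → j++
[i=4,j=4] 12>10 → j++
[i=4,j=5] 12<17 → i++
[i=5,j=5] 13<17 → i++
[i=6,j=5] 19>17 → j++
[i=6,j=6] 19==19 emit → i++,j++
[i=7,j=7] 20==20 emit → i++,j++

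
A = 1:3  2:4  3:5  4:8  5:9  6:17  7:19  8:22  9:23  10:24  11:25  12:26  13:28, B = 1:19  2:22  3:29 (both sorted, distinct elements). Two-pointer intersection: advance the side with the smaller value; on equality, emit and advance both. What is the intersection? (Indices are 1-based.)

intersection = [19, 22]

i=1 j=1: 3<19, i++
i=2 j=1: 4<19, i++
i=3 j=1: 5<19, i++
i=4 j=1: 8<19, i++
i=5 j=1: 9<19, i++
i=6 j=1: 17<19, i++
i=7 j=1: 19==19 emit, i++,j++
i=8 j=2: 22==22 emit, i++,j++
i=9 j=3: 23<29, i++
i=10 j=3: 24<29, i++
i=11 j=3: 25<29, i++
i=12 j=3: 26<29, i++
i=13 j=3: 28<29, i++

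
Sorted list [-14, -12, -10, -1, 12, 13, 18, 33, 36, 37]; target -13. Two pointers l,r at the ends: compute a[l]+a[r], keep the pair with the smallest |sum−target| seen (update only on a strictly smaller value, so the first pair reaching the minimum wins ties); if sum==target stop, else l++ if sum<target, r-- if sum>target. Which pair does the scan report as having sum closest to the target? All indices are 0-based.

pair (-12, -1) with sum -13 (|Δ|=0)

l=0 r=9: -14+37=23 d=36 *, r--
l=0 r=8: -14+36=22 d=35 *, r--
l=0 r=7: -14+33=19 d=32 *, r--
l=0 r=6: -14+18=4 d=17 *, r--
l=0 r=5: -14+13=-1 d=12 *, r--
l=0 r=4: -14+12=-2 d=11 *, r--
l=0 r=3: -14+-1=-15 d=2 *, l++
l=1 r=3: -12+-1=-13 d=0 *, stop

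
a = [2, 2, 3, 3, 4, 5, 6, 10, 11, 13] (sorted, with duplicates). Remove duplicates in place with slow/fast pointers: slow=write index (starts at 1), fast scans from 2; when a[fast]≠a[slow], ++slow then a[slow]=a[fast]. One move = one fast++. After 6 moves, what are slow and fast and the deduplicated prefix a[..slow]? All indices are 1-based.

slow=5, fast=8, prefix=[2, 3, 4, 5, 6]

(s=1,f=2) a[fast]=2=a[slow] dup → fast++
(s=1,f=3) a[fast]=3≠a[slow]=2 write a[2]=3 → slow++,fast++
(s=2,f=4) a[fast]=3=a[slow] dup → fast++
(s=2,f=5) a[fast]=4≠a[slow]=3 write a[3]=4 → slow++,fast++
(s=3,f=6) a[fast]=5≠a[slow]=4 write a[4]=5 → slow++,fast++
(s=4,f=7) a[fast]=6≠a[slow]=5 write a[5]=6 → slow++,fast++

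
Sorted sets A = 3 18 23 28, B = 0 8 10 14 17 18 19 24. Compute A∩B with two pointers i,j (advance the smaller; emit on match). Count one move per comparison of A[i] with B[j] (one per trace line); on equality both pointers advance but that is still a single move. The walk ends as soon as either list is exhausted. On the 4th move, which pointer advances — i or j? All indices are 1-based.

i=1 j=1: 3>0, j++
i=1 j=2: 3<8, i++
i=2 j=2: 18>8, j++
i=2 j=3: 18>10, j++

j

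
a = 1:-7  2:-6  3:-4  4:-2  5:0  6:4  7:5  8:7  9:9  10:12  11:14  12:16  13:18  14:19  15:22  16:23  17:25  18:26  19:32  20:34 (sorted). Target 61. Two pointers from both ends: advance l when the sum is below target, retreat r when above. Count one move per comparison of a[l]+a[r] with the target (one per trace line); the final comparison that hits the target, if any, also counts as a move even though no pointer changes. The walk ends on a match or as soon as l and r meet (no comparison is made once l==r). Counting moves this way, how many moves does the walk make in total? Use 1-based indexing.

19 moves

l=1 r=20: -7+34=27 <61, l++
l=2 r=20: -6+34=28 <61, l++
l=3 r=20: -4+34=30 <61, l++
l=4 r=20: -2+34=32 <61, l++
l=5 r=20: 0+34=34 <61, l++
l=6 r=20: 4+34=38 <61, l++
l=7 r=20: 5+34=39 <61, l++
l=8 r=20: 7+34=41 <61, l++
l=9 r=20: 9+34=43 <61, l++
l=10 r=20: 12+34=46 <61, l++
l=11 r=20: 14+34=48 <61, l++
l=12 r=20: 16+34=50 <61, l++
l=13 r=20: 18+34=52 <61, l++
l=14 r=20: 19+34=53 <61, l++
l=15 r=20: 22+34=56 <61, l++
l=16 r=20: 23+34=57 <61, l++
l=17 r=20: 25+34=59 <61, l++
l=18 r=20: 26+34=60 <61, l++
l=19 r=20: 32+34=66 >61, r--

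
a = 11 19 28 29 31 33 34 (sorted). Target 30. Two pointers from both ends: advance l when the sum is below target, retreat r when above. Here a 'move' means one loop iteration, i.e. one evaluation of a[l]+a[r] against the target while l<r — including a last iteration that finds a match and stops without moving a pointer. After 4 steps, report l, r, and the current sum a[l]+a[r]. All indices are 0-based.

l=0, r=2, sum=39

[0,6] 11+34=45 >30 → r--
[0,5] 11+33=44 >30 → r--
[0,4] 11+31=42 >30 → r--
[0,3] 11+29=40 >30 → r--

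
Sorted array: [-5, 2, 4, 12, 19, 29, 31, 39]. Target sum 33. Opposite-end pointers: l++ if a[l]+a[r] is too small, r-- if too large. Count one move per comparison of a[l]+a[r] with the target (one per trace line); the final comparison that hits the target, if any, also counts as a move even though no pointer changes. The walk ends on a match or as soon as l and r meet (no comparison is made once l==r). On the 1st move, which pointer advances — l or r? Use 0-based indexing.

l=0 r=7: -5+39=34 >33, r--

r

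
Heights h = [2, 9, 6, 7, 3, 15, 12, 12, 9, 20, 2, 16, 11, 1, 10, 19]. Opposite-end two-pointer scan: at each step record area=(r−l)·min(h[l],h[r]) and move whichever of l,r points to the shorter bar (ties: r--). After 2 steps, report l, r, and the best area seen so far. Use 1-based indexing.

[1,16] min(2,19)*15=30 best=30 * → l++
[2,16] min(9,19)*14=126 best=126 * → l++

l=3, r=16, best area=126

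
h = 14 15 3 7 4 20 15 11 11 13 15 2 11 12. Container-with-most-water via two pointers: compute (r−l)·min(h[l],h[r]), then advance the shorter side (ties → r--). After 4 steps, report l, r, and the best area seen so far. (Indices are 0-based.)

[0,13] min(14,12)*13=156 best=156 * → r--
[0,12] min(14,11)*12=132 best=156 → r--
[0,11] min(14,2)*11=22 best=156 → r--
[0,10] min(14,15)*10=140 best=156 → l++

l=1, r=10, best area=156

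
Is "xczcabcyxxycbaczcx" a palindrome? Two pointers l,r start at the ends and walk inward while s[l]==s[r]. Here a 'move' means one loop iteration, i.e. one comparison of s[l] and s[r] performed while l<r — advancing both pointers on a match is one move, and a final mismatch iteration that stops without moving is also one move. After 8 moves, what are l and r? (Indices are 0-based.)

l=0 r=17: 'x'=='x', l++,r--
l=1 r=16: 'c'=='c', l++,r--
l=2 r=15: 'z'=='z', l++,r--
l=3 r=14: 'c'=='c', l++,r--
l=4 r=13: 'a'=='a', l++,r--
l=5 r=12: 'b'=='b', l++,r--
l=6 r=11: 'c'=='c', l++,r--
l=7 r=10: 'y'=='y', l++,r--

l=8, r=9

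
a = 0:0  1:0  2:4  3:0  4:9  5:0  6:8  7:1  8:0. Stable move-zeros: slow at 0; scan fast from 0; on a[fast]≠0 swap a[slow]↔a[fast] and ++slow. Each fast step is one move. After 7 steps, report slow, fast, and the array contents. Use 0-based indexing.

(s=0,f=0) a[fast]=0 → fast++
(s=0,f=1) a[fast]=0 → fast++
(s=0,f=2) a[fast]=4≠0 swap→a[0]=4 → slow++,fast++
(s=1,f=3) a[fast]=0 → fast++
(s=1,f=4) a[fast]=9≠0 swap→a[1]=9 → slow++,fast++
(s=2,f=5) a[fast]=0 → fast++
(s=2,f=6) a[fast]=8≠0 swap→a[2]=8 → slow++,fast++

slow=3, fast=7, a=[4, 9, 8, 0, 0, 0, 0, 1, 0]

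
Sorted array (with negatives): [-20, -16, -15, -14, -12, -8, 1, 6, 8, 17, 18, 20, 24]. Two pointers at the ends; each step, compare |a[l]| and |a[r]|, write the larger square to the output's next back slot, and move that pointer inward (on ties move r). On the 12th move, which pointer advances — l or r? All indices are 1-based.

r

[1,13] |-20|<=|24| out[13]=576 → r--
[1,12] |-20|<=|20| out[12]=400 → r--
[1,11] |-20|>|18| out[11]=400 → l++
[2,11] |-16|<=|18| out[10]=324 → r--
[2,10] |-16|<=|17| out[9]=289 → r--
[2,9] |-16|>|8| out[8]=256 → l++
[3,9] |-15|>|8| out[7]=225 → l++
[4,9] |-14|>|8| out[6]=196 → l++
[5,9] |-12|>|8| out[5]=144 → l++
[6,9] |-8|<=|8| out[4]=64 → r--
[6,8] |-8|>|6| out[3]=64 → l++
[7,8] |1|<=|6| out[2]=36 → r--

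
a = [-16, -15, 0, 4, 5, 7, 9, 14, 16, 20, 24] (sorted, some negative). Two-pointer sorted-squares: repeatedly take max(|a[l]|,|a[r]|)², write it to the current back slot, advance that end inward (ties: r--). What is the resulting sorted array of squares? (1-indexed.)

l=1 r=11: |-16|<=|24| out[11]=576, r--
l=1 r=10: |-16|<=|20| out[10]=400, r--
l=1 r=9: |-16|<=|16| out[9]=256, r--
l=1 r=8: |-16|>|14| out[8]=256, l++
l=2 r=8: |-15|>|14| out[7]=225, l++
l=3 r=8: |0|<=|14| out[6]=196, r--
l=3 r=7: |0|<=|9| out[5]=81, r--
l=3 r=6: |0|<=|7| out[4]=49, r--
l=3 r=5: |0|<=|5| out[3]=25, r--
l=3 r=4: |0|<=|4| out[2]=16, r--
l=3 r=3: |0|<=|0| out[1]=0, r--

[0, 16, 25, 49, 81, 196, 225, 256, 256, 400, 576]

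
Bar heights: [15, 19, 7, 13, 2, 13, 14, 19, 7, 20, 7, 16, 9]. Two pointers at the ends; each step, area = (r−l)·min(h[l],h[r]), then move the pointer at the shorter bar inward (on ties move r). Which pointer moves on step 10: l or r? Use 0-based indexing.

[0,12] min(15,9)*12=108 best=108 * → r--
[0,11] min(15,16)*11=165 best=165 * → l++
[1,11] min(19,16)*10=160 best=165 → r--
[1,10] min(19,7)*9=63 best=165 → r--
[1,9] min(19,20)*8=152 best=165 → l++
[2,9] min(7,20)*7=49 best=165 → l++
[3,9] min(13,20)*6=78 best=165 → l++
[4,9] min(2,20)*5=10 best=165 → l++
[5,9] min(13,20)*4=52 best=165 → l++
[6,9] min(14,20)*3=42 best=165 → l++

l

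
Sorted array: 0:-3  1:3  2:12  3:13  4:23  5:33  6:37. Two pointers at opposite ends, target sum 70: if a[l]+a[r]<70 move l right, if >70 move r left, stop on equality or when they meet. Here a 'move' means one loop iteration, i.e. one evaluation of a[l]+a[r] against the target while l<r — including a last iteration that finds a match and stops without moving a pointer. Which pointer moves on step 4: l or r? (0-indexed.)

l=0 r=6: -3+37=34 <70, l++
l=1 r=6: 3+37=40 <70, l++
l=2 r=6: 12+37=49 <70, l++
l=3 r=6: 13+37=50 <70, l++

l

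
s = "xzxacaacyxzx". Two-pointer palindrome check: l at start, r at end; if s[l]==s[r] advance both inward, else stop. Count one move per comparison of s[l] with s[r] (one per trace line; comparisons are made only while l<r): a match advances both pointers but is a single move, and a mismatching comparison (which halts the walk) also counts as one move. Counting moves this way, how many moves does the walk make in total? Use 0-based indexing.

4 moves

[0,11] 'x'=='x' → l++,r--
[1,10] 'z'=='z' → l++,r--
[2,9] 'x'=='x' → l++,r--
[3,8] 'a'!='y' → stop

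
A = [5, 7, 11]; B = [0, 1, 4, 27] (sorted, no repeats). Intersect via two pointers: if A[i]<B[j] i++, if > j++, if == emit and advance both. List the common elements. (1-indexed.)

i=1 j=1: 5>0, j++
i=1 j=2: 5>1, j++
i=1 j=3: 5>4, j++
i=1 j=4: 5<27, i++
i=2 j=4: 7<27, i++
i=3 j=4: 11<27, i++

intersection = []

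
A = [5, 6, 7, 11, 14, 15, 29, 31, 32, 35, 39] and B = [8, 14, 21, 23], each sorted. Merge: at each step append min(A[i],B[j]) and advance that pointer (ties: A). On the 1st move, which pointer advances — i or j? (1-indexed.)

i

[i=1,j=1] A[i]=5<=B[j]=8 take 5 → i++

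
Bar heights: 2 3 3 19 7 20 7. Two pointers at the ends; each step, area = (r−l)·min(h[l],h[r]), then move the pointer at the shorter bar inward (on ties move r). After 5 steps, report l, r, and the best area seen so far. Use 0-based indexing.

l=4, r=5, best area=38

[0,6] min(2,7)*6=12 best=12 * → l++
[1,6] min(3,7)*5=15 best=15 * → l++
[2,6] min(3,7)*4=12 best=15 → l++
[3,6] min(19,7)*3=21 best=21 * → r--
[3,5] min(19,20)*2=38 best=38 * → l++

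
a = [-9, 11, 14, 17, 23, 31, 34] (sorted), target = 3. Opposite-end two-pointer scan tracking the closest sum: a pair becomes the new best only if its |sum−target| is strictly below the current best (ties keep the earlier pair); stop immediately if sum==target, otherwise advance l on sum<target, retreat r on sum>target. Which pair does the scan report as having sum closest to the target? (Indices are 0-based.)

pair (-9, 11) with sum 2 (|Δ|=1)

[0,6] -9+34=25 d=22 * → r--
[0,5] -9+31=22 d=19 * → r--
[0,4] -9+23=14 d=11 * → r--
[0,3] -9+17=8 d=5 * → r--
[0,2] -9+14=5 d=2 * → r--
[0,1] -9+11=2 d=1 * → l++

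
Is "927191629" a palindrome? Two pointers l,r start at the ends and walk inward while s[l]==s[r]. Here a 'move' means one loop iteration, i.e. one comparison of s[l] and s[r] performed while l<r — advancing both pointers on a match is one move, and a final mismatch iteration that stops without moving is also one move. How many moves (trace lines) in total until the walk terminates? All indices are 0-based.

3 moves

l=0 r=8: '9'=='9', l++,r--
l=1 r=7: '2'=='2', l++,r--
l=2 r=6: '7'!='6', stop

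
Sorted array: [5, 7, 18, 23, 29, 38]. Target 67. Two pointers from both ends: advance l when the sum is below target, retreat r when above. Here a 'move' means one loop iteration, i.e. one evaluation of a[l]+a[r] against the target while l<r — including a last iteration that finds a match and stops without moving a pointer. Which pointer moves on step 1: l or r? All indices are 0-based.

l=0 r=5: 5+38=43 <67, l++

l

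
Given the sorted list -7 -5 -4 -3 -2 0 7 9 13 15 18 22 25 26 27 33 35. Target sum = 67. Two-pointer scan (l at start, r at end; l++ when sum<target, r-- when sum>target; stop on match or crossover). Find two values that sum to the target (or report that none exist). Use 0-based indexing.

[0,16] -7+35=28 <67 → l++
[1,16] -5+35=30 <67 → l++
[2,16] -4+35=31 <67 → l++
[3,16] -3+35=32 <67 → l++
[4,16] -2+35=33 <67 → l++
[5,16] 0+35=35 <67 → l++
[6,16] 7+35=42 <67 → l++
[7,16] 9+35=44 <67 → l++
[8,16] 13+35=48 <67 → l++
[9,16] 15+35=50 <67 → l++
[10,16] 18+35=53 <67 → l++
[11,16] 22+35=57 <67 → l++
[12,16] 25+35=60 <67 → l++
[13,16] 26+35=61 <67 → l++
[14,16] 27+35=62 <67 → l++
[15,16] 33+35=68 >67 → r--

no pair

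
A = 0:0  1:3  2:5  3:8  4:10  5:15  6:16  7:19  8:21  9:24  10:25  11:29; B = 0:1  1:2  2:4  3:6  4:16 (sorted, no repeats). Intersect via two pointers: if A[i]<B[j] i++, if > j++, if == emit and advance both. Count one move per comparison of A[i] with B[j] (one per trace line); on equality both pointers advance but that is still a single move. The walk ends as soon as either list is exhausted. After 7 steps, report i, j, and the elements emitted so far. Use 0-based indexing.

i=3, j=4, emitted=[]

i=0 j=0: 0<1, i++
i=1 j=0: 3>1, j++
i=1 j=1: 3>2, j++
i=1 j=2: 3<4, i++
i=2 j=2: 5>4, j++
i=2 j=3: 5<6, i++
i=3 j=3: 8>6, j++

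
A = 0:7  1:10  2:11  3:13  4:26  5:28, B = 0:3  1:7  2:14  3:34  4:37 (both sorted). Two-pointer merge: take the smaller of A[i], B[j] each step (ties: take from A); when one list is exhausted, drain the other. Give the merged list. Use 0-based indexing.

i=0 j=0: A[i]=7>B[j]=3 take 3, j++
i=0 j=1: A[i]=7<=B[j]=7 take 7, i++
i=1 j=1: A[i]=10>B[j]=7 take 7, j++
i=1 j=2: A[i]=10<=B[j]=14 take 10, i++
i=2 j=2: A[i]=11<=B[j]=14 take 11, i++
i=3 j=2: A[i]=13<=B[j]=14 take 13, i++
i=4 j=2: A[i]=26>B[j]=14 take 14, j++
i=4 j=3: A[i]=26<=B[j]=34 take 26, i++
i=5 j=3: A[i]=28<=B[j]=34 take 28, i++
i=6 j=3: A done, take B[j]=34, j++
i=6 j=4: A done, take B[j]=37, j++

[3, 7, 7, 10, 11, 13, 14, 26, 28, 34, 37]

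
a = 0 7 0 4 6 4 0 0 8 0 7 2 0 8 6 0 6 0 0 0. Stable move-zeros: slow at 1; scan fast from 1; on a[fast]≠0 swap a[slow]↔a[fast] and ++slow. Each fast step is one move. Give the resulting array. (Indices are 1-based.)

[7, 4, 6, 4, 8, 7, 2, 8, 6, 6, 0, 0, 0, 0, 0, 0, 0, 0, 0, 0]

slow=1 fast=1: a[fast]=0, fast++
slow=1 fast=2: a[fast]=7≠0 swap→a[1]=7, slow++,fast++
slow=2 fast=3: a[fast]=0, fast++
slow=2 fast=4: a[fast]=4≠0 swap→a[2]=4, slow++,fast++
slow=3 fast=5: a[fast]=6≠0 swap→a[3]=6, slow++,fast++
slow=4 fast=6: a[fast]=4≠0 swap→a[4]=4, slow++,fast++
slow=5 fast=7: a[fast]=0, fast++
slow=5 fast=8: a[fast]=0, fast++
slow=5 fast=9: a[fast]=8≠0 swap→a[5]=8, slow++,fast++
slow=6 fast=10: a[fast]=0, fast++
slow=6 fast=11: a[fast]=7≠0 swap→a[6]=7, slow++,fast++
slow=7 fast=12: a[fast]=2≠0 swap→a[7]=2, slow++,fast++
slow=8 fast=13: a[fast]=0, fast++
slow=8 fast=14: a[fast]=8≠0 swap→a[8]=8, slow++,fast++
slow=9 fast=15: a[fast]=6≠0 swap→a[9]=6, slow++,fast++
slow=10 fast=16: a[fast]=0, fast++
slow=10 fast=17: a[fast]=6≠0 swap→a[10]=6, slow++,fast++
slow=11 fast=18: a[fast]=0, fast++
slow=11 fast=19: a[fast]=0, fast++
slow=11 fast=20: a[fast]=0, fast++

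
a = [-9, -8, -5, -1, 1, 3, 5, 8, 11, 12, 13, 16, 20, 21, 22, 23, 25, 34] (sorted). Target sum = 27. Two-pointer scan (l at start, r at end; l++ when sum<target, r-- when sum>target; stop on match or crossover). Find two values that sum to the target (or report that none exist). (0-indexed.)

[0,17] -9+34=25 <27 → l++
[1,17] -8+34=26 <27 → l++
[2,17] -5+34=29 >27 → r--
[2,16] -5+25=20 <27 → l++
[3,16] -1+25=24 <27 → l++
[4,16] 1+25=26 <27 → l++
[5,16] 3+25=28 >27 → r--
[5,15] 3+23=26 <27 → l++
[6,15] 5+23=28 >27 → r--
[6,14] 5+22=27 → found

(5, 22)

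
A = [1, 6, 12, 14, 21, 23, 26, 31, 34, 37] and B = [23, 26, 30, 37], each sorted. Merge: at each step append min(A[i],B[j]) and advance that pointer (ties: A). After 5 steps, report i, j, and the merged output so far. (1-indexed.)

i=1 j=1: A[i]=1<=B[j]=23 take 1, i++
i=2 j=1: A[i]=6<=B[j]=23 take 6, i++
i=3 j=1: A[i]=12<=B[j]=23 take 12, i++
i=4 j=1: A[i]=14<=B[j]=23 take 14, i++
i=5 j=1: A[i]=21<=B[j]=23 take 21, i++

i=6, j=1, merged so far=[1, 6, 12, 14, 21]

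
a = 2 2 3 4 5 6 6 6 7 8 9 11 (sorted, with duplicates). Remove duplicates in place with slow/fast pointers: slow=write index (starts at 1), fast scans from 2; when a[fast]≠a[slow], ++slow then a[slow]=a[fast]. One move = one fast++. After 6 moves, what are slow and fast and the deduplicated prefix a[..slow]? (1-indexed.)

slow=5, fast=8, prefix=[2, 3, 4, 5, 6]

(s=1,f=2) a[fast]=2=a[slow] dup → fast++
(s=1,f=3) a[fast]=3≠a[slow]=2 write a[2]=3 → slow++,fast++
(s=2,f=4) a[fast]=4≠a[slow]=3 write a[3]=4 → slow++,fast++
(s=3,f=5) a[fast]=5≠a[slow]=4 write a[4]=5 → slow++,fast++
(s=4,f=6) a[fast]=6≠a[slow]=5 write a[5]=6 → slow++,fast++
(s=5,f=7) a[fast]=6=a[slow] dup → fast++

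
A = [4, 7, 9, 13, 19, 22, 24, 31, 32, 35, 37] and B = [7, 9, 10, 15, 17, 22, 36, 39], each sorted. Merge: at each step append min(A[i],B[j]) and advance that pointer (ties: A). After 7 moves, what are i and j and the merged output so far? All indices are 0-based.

i=0 j=0: A[i]=4<=B[j]=7 take 4, i++
i=1 j=0: A[i]=7<=B[j]=7 take 7, i++
i=2 j=0: A[i]=9>B[j]=7 take 7, j++
i=2 j=1: A[i]=9<=B[j]=9 take 9, i++
i=3 j=1: A[i]=13>B[j]=9 take 9, j++
i=3 j=2: A[i]=13>B[j]=10 take 10, j++
i=3 j=3: A[i]=13<=B[j]=15 take 13, i++

i=4, j=3, merged so far=[4, 7, 7, 9, 9, 10, 13]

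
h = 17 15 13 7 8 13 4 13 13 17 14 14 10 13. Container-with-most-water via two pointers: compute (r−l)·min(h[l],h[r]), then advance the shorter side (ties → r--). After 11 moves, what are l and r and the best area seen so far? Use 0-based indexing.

l=0 r=13: min(17,13)*13=169 best=169 *, r--
l=0 r=12: min(17,10)*12=120 best=169, r--
l=0 r=11: min(17,14)*11=154 best=169, r--
l=0 r=10: min(17,14)*10=140 best=169, r--
l=0 r=9: min(17,17)*9=153 best=169, r--
l=0 r=8: min(17,13)*8=104 best=169, r--
l=0 r=7: min(17,13)*7=91 best=169, r--
l=0 r=6: min(17,4)*6=24 best=169, r--
l=0 r=5: min(17,13)*5=65 best=169, r--
l=0 r=4: min(17,8)*4=32 best=169, r--
l=0 r=3: min(17,7)*3=21 best=169, r--

l=0, r=2, best area=169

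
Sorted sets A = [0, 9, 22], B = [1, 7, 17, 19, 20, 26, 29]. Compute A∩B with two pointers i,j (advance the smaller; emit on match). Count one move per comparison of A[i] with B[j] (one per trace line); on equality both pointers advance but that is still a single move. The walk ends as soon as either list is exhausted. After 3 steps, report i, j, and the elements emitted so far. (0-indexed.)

i=0 j=0: 0<1, i++
i=1 j=0: 9>1, j++
i=1 j=1: 9>7, j++

i=1, j=2, emitted=[]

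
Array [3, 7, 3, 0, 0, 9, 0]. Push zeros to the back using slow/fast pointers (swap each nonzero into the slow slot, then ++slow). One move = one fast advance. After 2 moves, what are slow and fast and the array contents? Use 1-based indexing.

slow=1 fast=1: a[fast]=3≠0 swap→a[1]=3, slow++,fast++
slow=2 fast=2: a[fast]=7≠0 swap→a[2]=7, slow++,fast++

slow=3, fast=3, a=[3, 7, 3, 0, 0, 9, 0]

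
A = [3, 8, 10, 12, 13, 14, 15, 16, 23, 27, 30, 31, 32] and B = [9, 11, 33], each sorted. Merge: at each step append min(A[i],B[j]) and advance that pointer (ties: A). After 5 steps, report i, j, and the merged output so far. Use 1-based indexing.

i=4, j=3, merged so far=[3, 8, 9, 10, 11]

i=1 j=1: A[i]=3<=B[j]=9 take 3, i++
i=2 j=1: A[i]=8<=B[j]=9 take 8, i++
i=3 j=1: A[i]=10>B[j]=9 take 9, j++
i=3 j=2: A[i]=10<=B[j]=11 take 10, i++
i=4 j=2: A[i]=12>B[j]=11 take 11, j++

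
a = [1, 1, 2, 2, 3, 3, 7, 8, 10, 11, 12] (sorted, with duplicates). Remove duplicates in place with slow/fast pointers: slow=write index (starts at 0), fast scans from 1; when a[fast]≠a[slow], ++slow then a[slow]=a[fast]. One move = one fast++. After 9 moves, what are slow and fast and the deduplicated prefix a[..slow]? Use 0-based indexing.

(s=0,f=1) a[fast]=1=a[slow] dup → fast++
(s=0,f=2) a[fast]=2≠a[slow]=1 write a[1]=2 → slow++,fast++
(s=1,f=3) a[fast]=2=a[slow] dup → fast++
(s=1,f=4) a[fast]=3≠a[slow]=2 write a[2]=3 → slow++,fast++
(s=2,f=5) a[fast]=3=a[slow] dup → fast++
(s=2,f=6) a[fast]=7≠a[slow]=3 write a[3]=7 → slow++,fast++
(s=3,f=7) a[fast]=8≠a[slow]=7 write a[4]=8 → slow++,fast++
(s=4,f=8) a[fast]=10≠a[slow]=8 write a[5]=10 → slow++,fast++
(s=5,f=9) a[fast]=11≠a[slow]=10 write a[6]=11 → slow++,fast++

slow=6, fast=10, prefix=[1, 2, 3, 7, 8, 10, 11]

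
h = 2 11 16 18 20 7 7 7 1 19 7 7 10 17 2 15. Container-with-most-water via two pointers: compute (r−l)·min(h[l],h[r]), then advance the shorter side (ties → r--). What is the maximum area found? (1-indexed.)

max area = 195

[1,16] min(2,15)*15=30 best=30 * → l++
[2,16] min(11,15)*14=154 best=154 * → l++
[3,16] min(16,15)*13=195 best=195 * → r--
[3,15] min(16,2)*12=24 best=195 → r--
[3,14] min(16,17)*11=176 best=195 → l++
[4,14] min(18,17)*10=170 best=195 → r--
[4,13] min(18,10)*9=90 best=195 → r--
[4,12] min(18,7)*8=56 best=195 → r--
[4,11] min(18,7)*7=49 best=195 → r--
[4,10] min(18,19)*6=108 best=195 → l++
[5,10] min(20,19)*5=95 best=195 → r--
[5,9] min(20,1)*4=4 best=195 → r--
[5,8] min(20,7)*3=21 best=195 → r--
[5,7] min(20,7)*2=14 best=195 → r--
[5,6] min(20,7)*1=7 best=195 → r--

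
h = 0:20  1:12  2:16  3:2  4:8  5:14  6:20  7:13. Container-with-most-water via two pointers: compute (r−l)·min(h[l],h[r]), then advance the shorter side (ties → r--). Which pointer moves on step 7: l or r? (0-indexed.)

r

[0,7] min(20,13)*7=91 best=91 * → r--
[0,6] min(20,20)*6=120 best=120 * → r--
[0,5] min(20,14)*5=70 best=120 → r--
[0,4] min(20,8)*4=32 best=120 → r--
[0,3] min(20,2)*3=6 best=120 → r--
[0,2] min(20,16)*2=32 best=120 → r--
[0,1] min(20,12)*1=12 best=120 → r--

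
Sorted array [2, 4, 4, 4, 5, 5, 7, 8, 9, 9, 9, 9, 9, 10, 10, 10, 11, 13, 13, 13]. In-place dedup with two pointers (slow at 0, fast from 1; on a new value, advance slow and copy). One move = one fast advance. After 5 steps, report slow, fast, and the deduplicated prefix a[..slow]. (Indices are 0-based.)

slow=0 fast=1: a[fast]=4≠a[slow]=2 write a[1]=4, slow++,fast++
slow=1 fast=2: a[fast]=4=a[slow] dup, fast++
slow=1 fast=3: a[fast]=4=a[slow] dup, fast++
slow=1 fast=4: a[fast]=5≠a[slow]=4 write a[2]=5, slow++,fast++
slow=2 fast=5: a[fast]=5=a[slow] dup, fast++

slow=2, fast=6, prefix=[2, 4, 5]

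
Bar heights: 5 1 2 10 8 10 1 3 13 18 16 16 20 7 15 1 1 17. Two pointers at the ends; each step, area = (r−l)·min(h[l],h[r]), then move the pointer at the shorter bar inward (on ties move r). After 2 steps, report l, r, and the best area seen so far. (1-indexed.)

l=3, r=18, best area=85

l=1 r=18: min(5,17)*17=85 best=85 *, l++
l=2 r=18: min(1,17)*16=16 best=85, l++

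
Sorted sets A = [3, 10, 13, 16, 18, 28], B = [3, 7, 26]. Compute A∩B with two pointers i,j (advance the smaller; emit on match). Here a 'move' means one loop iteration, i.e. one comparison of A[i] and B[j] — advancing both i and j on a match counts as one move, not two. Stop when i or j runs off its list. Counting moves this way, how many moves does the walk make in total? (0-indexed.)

i=0 j=0: 3==3 emit, i++,j++
i=1 j=1: 10>7, j++
i=1 j=2: 10<26, i++
i=2 j=2: 13<26, i++
i=3 j=2: 16<26, i++
i=4 j=2: 18<26, i++
i=5 j=2: 28>26, j++

7 moves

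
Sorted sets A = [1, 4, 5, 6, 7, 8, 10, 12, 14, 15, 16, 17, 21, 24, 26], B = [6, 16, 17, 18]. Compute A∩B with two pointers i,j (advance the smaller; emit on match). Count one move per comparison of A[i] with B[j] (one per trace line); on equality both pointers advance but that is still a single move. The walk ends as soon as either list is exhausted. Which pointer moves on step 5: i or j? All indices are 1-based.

i

i=1 j=1: 1<6, i++
i=2 j=1: 4<6, i++
i=3 j=1: 5<6, i++
i=4 j=1: 6==6 emit, i++,j++
i=5 j=2: 7<16, i++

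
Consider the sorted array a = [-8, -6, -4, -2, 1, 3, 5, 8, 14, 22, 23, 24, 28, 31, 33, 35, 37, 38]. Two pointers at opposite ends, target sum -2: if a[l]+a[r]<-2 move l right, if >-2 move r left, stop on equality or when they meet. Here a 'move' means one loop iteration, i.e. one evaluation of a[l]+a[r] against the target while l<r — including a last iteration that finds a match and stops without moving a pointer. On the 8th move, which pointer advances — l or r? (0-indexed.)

l=0 r=17: -8+38=30 >-2, r--
l=0 r=16: -8+37=29 >-2, r--
l=0 r=15: -8+35=27 >-2, r--
l=0 r=14: -8+33=25 >-2, r--
l=0 r=13: -8+31=23 >-2, r--
l=0 r=12: -8+28=20 >-2, r--
l=0 r=11: -8+24=16 >-2, r--
l=0 r=10: -8+23=15 >-2, r--

r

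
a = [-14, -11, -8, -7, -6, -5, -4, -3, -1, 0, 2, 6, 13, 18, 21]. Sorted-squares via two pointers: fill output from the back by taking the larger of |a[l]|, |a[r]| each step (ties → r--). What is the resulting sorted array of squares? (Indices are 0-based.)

l=0 r=14: |-14|<=|21| out[14]=441, r--
l=0 r=13: |-14|<=|18| out[13]=324, r--
l=0 r=12: |-14|>|13| out[12]=196, l++
l=1 r=12: |-11|<=|13| out[11]=169, r--
l=1 r=11: |-11|>|6| out[10]=121, l++
l=2 r=11: |-8|>|6| out[9]=64, l++
l=3 r=11: |-7|>|6| out[8]=49, l++
l=4 r=11: |-6|<=|6| out[7]=36, r--
l=4 r=10: |-6|>|2| out[6]=36, l++
l=5 r=10: |-5|>|2| out[5]=25, l++
l=6 r=10: |-4|>|2| out[4]=16, l++
l=7 r=10: |-3|>|2| out[3]=9, l++
l=8 r=10: |-1|<=|2| out[2]=4, r--
l=8 r=9: |-1|>|0| out[1]=1, l++
l=9 r=9: |0|<=|0| out[0]=0, r--

[0, 1, 4, 9, 16, 25, 36, 36, 49, 64, 121, 169, 196, 324, 441]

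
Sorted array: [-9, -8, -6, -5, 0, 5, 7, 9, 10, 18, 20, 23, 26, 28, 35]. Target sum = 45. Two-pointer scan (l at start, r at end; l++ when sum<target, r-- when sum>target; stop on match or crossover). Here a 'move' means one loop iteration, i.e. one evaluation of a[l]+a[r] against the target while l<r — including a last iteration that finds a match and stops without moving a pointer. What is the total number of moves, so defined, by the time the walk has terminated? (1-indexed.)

[1,15] -9+35=26 <45 → l++
[2,15] -8+35=27 <45 → l++
[3,15] -6+35=29 <45 → l++
[4,15] -5+35=30 <45 → l++
[5,15] 0+35=35 <45 → l++
[6,15] 5+35=40 <45 → l++
[7,15] 7+35=42 <45 → l++
[8,15] 9+35=44 <45 → l++
[9,15] 10+35=45 → found

9 moves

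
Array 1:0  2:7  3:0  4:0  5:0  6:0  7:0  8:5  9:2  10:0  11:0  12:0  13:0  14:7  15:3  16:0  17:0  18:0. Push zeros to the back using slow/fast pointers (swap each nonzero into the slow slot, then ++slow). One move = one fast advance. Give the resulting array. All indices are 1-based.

(s=1,f=1) a[fast]=0 → fast++
(s=1,f=2) a[fast]=7≠0 swap→a[1]=7 → slow++,fast++
(s=2,f=3) a[fast]=0 → fast++
(s=2,f=4) a[fast]=0 → fast++
(s=2,f=5) a[fast]=0 → fast++
(s=2,f=6) a[fast]=0 → fast++
(s=2,f=7) a[fast]=0 → fast++
(s=2,f=8) a[fast]=5≠0 swap→a[2]=5 → slow++,fast++
(s=3,f=9) a[fast]=2≠0 swap→a[3]=2 → slow++,fast++
(s=4,f=10) a[fast]=0 → fast++
(s=4,f=11) a[fast]=0 → fast++
(s=4,f=12) a[fast]=0 → fast++
(s=4,f=13) a[fast]=0 → fast++
(s=4,f=14) a[fast]=7≠0 swap→a[4]=7 → slow++,fast++
(s=5,f=15) a[fast]=3≠0 swap→a[5]=3 → slow++,fast++
(s=6,f=16) a[fast]=0 → fast++
(s=6,f=17) a[fast]=0 → fast++
(s=6,f=18) a[fast]=0 → fast++

[7, 5, 2, 7, 3, 0, 0, 0, 0, 0, 0, 0, 0, 0, 0, 0, 0, 0]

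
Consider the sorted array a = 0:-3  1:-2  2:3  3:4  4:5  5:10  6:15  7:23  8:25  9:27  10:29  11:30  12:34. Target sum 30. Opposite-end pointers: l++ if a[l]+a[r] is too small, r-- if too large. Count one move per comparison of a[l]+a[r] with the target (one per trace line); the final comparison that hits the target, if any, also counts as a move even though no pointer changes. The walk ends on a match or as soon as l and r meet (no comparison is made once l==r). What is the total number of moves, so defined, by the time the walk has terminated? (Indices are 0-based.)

6 moves

[0,12] -3+34=31 >30 → r--
[0,11] -3+30=27 <30 → l++
[1,11] -2+30=28 <30 → l++
[2,11] 3+30=33 >30 → r--
[2,10] 3+29=32 >30 → r--
[2,9] 3+27=30 → found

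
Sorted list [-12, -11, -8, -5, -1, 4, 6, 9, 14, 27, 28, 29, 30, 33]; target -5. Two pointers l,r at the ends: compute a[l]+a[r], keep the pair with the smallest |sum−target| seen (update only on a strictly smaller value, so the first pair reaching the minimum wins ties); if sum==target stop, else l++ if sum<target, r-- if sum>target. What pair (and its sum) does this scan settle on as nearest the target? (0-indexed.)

pair (-11, 6) with sum -5 (|Δ|=0)

[0,13] -12+33=21 d=26 * → r--
[0,12] -12+30=18 d=23 * → r--
[0,11] -12+29=17 d=22 * → r--
[0,10] -12+28=16 d=21 * → r--
[0,9] -12+27=15 d=20 * → r--
[0,8] -12+14=2 d=7 * → r--
[0,7] -12+9=-3 d=2 * → r--
[0,6] -12+6=-6 d=1 * → l++
[1,6] -11+6=-5 d=0 * → stop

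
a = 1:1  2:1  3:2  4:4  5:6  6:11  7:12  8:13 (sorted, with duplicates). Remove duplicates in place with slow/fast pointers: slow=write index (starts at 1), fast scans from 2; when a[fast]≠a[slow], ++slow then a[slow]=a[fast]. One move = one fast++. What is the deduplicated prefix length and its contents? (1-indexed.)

length 7; prefix = [1, 2, 4, 6, 11, 12, 13]

(s=1,f=2) a[fast]=1=a[slow] dup → fast++
(s=1,f=3) a[fast]=2≠a[slow]=1 write a[2]=2 → slow++,fast++
(s=2,f=4) a[fast]=4≠a[slow]=2 write a[3]=4 → slow++,fast++
(s=3,f=5) a[fast]=6≠a[slow]=4 write a[4]=6 → slow++,fast++
(s=4,f=6) a[fast]=11≠a[slow]=6 write a[5]=11 → slow++,fast++
(s=5,f=7) a[fast]=12≠a[slow]=11 write a[6]=12 → slow++,fast++
(s=6,f=8) a[fast]=13≠a[slow]=12 write a[7]=13 → slow++,fast++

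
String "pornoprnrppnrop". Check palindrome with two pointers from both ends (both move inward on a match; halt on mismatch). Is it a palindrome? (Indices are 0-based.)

not a palindrome (mismatch at 4,10)

[0,14] 'p'=='p' → l++,r--
[1,13] 'o'=='o' → l++,r--
[2,12] 'r'=='r' → l++,r--
[3,11] 'n'=='n' → l++,r--
[4,10] 'o'!='p' → stop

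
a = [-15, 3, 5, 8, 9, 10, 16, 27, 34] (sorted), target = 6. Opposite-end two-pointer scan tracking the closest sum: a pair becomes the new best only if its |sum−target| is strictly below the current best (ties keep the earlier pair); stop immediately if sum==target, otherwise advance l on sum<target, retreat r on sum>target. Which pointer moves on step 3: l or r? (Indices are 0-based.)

l=0 r=8: -15+34=19 d=13 *, r--
l=0 r=7: -15+27=12 d=6 *, r--
l=0 r=6: -15+16=1 d=5 *, l++

l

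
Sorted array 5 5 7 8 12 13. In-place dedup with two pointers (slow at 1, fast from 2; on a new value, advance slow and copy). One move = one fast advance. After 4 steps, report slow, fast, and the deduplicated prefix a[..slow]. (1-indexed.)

slow=1 fast=2: a[fast]=5=a[slow] dup, fast++
slow=1 fast=3: a[fast]=7≠a[slow]=5 write a[2]=7, slow++,fast++
slow=2 fast=4: a[fast]=8≠a[slow]=7 write a[3]=8, slow++,fast++
slow=3 fast=5: a[fast]=12≠a[slow]=8 write a[4]=12, slow++,fast++

slow=4, fast=6, prefix=[5, 7, 8, 12]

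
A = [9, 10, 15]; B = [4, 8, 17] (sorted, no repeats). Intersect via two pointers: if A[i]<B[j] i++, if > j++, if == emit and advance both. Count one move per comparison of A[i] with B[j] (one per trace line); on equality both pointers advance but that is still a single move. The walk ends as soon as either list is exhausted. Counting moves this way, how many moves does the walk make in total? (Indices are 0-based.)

[i=0,j=0] 9>4 → j++
[i=0,j=1] 9>8 → j++
[i=0,j=2] 9<17 → i++
[i=1,j=2] 10<17 → i++
[i=2,j=2] 15<17 → i++

5 moves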